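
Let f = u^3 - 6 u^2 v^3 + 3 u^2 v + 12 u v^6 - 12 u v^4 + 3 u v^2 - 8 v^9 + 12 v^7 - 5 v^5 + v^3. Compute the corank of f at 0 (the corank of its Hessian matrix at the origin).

2

Hessian at 0 has rank 0.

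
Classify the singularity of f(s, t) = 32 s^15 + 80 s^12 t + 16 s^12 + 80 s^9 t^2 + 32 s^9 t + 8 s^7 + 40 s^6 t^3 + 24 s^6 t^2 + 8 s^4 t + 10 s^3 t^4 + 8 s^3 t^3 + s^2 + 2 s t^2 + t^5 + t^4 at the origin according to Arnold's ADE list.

A_4

The Hessian of f at 0 has rank 1. Corank 1: A-series; mu = 4 gives A_4.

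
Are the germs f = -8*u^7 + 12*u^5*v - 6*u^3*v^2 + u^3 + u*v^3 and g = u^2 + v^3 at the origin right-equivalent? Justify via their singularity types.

No.

The Hessian of f at 0 is [[0, 0], [0, 0]] with rank 0, so corank 2. A Groebner basis of the Jacobian ideal J(f) in C{u,v} is {u^3, u*v^2, 3*u^2 + v^3}; counting standard monomials gives mu = 7. Corank 2; j^3 = u^3 is a perfect cube, so E-series; the 4-jet and mu = 7 give E_7. The Hessian of g at 0 is [[2, 0], [0, 0]] with rank 1, so corank 1. A Groebner basis of the Jacobian ideal J(g) in C{u,v} is {v^2, u}; counting standard monomials gives mu = 2. Corank 1: A-series; mu = 2 gives A_2. f is E_7 but g is A_2, hence not right-equivalent.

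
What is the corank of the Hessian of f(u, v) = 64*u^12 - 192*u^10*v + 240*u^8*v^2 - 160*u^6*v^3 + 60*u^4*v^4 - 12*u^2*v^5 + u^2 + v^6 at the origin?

Hessian at 0 has rank 1.

1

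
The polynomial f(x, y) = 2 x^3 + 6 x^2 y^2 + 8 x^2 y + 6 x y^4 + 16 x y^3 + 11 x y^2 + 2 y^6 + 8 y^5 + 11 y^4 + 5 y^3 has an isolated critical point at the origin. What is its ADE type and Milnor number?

Type D_{4}, Milnor number mu = 4.

The Hessian of f at 0 has rank 0. Corank 2; j^3 = (x + y)*(2*x^2 + 6*x*y + 5*y^2) splits into three distinct lines over C (the quadratic factor has nonzero discriminant), so D_4.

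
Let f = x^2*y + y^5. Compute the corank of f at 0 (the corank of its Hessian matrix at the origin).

2

Hessian at 0 has rank 0.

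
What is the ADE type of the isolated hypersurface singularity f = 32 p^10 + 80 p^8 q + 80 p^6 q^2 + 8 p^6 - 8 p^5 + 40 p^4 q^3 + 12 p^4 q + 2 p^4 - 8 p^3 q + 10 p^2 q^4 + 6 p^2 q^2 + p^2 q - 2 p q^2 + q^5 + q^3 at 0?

The Hessian of f at 0 has rank 0. Corank 2; j^3 = q*(p - q)^2 has shape L^2 M (L != M), so D-series; mu = 6 gives D_6.

D_6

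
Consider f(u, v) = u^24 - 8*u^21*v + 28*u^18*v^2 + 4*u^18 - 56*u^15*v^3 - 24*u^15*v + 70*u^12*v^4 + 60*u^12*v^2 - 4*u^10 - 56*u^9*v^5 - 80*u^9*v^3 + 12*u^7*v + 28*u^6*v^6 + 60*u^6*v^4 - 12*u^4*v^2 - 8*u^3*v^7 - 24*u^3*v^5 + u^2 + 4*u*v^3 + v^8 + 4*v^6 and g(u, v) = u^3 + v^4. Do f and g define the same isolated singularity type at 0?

No.

The Hessian of f at 0 has rank 1. Corank 1: A-series; mu = 7 gives A_7. The Hessian of g at 0 has rank 0. Corank 2; j^3 = u^3 is a perfect cube, so E-series; the 4-jet and mu = 6 give E_6. f is A_7 but g is E_6, hence not right-equivalent.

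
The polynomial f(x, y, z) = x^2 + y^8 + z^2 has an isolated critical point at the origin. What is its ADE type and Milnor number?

Type A_{7}, Milnor number mu = 7.

The Hessian of f at 0 has rank 2. Corank 1: A-series; mu = 7 gives A_7.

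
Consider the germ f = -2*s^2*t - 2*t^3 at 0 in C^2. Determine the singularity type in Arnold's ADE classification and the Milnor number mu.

Type D4, Milnor number mu = 4.

The Hessian of f at 0 is [[0, 0], [0, 0]] with rank 0, so corank 2. A Groebner basis of the Jacobian ideal J(f) in C{s,t} is {t^3, s^2 + 3*t^2, s*t}; counting standard monomials gives mu = 4. Corank 2; j^3 = -2*t*(s^2 + t^2) splits into three distinct lines over C (the quadratic factor has nonzero discriminant), so D_4.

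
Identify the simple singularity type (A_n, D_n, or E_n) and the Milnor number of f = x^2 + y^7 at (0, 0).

Type A_6, Milnor number mu = 6.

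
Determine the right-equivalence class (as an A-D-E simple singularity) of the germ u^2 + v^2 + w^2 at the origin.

The Hessian of f at 0 has rank 3. Corank 0: nondegenerate Morse point, so A_1.

A_{1}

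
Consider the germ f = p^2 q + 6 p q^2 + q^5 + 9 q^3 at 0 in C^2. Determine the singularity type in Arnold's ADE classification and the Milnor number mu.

Type D_{6}, Milnor number mu = 6.

The Hessian of f at 0 is [[0, 0], [0, 0]] with rank 0, so corank 2. A Groebner basis of the Jacobian ideal J(f) in C{p,q} is {p^2/5 + q^4 - 9*q^2/5, p^3 + 27*q^3, p*q + 3*q^2}; counting standard monomials gives mu = 6. Corank 2; j^3 = q*(p + 3*q)^2 has shape L^2 M (L != M), so D-series; mu = 6 gives D_6.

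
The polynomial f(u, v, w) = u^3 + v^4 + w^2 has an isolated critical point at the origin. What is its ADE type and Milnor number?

The Hessian of f at 0 is [[0, 0, 0], [0, 0, 0], [0, 0, 2]] with rank 1, so corank 2. A Groebner basis of the Jacobian ideal J(f) in C{u,v,w} is {v^3, u^2, w}; counting standard monomials gives mu = 6. Corank 2; j^3 = u^3 is a perfect cube, so E-series; the 4-jet and mu = 6 give E_6.

Type E6, Milnor number mu = 6.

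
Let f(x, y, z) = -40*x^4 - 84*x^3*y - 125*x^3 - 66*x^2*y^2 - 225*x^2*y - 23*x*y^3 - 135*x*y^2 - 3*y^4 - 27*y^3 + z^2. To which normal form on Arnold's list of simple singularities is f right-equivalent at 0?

The Hessian of f at 0 has rank 1. Corank 2; j^3 = -(5*x + 3*y)^3 is a perfect cube, so E-series; the 4-jet and mu = 7 give E_7.

E_{7}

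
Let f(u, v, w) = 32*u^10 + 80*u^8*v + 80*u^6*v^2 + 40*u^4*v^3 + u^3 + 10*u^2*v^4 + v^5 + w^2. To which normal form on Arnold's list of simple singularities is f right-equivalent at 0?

E8

The Hessian of f at 0 is [[0, 0, 0], [0, 0, 0], [0, 0, 2]] with rank 1, so corank 2. A Groebner basis of the Jacobian ideal J(f) in C{u,v,w} is {v^4, u^2, w}; counting standard monomials gives mu = 8. Corank 2; j^3 = u^3 is a perfect cube, so E-series; the 5-jet and mu = 8 give E_8.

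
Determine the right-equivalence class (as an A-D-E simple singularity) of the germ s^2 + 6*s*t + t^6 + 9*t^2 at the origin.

The Hessian of f at 0 has rank 1. Corank 1: A-series; mu = 5 gives A_5.

A_5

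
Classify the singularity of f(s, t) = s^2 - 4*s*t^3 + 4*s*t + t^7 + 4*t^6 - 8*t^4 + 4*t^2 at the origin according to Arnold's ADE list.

A_6

The Hessian of f at 0 is [[2, 4], [4, 8]] with rank 1, so corank 1. A Groebner basis of the Jacobian ideal J(f) in C{s,t} is {-s/2 + t^3 - t, s^2 + 4*s*t + 4*t^2}; counting standard monomials gives mu = 6. Corank 1: A-series; mu = 6 gives A_6.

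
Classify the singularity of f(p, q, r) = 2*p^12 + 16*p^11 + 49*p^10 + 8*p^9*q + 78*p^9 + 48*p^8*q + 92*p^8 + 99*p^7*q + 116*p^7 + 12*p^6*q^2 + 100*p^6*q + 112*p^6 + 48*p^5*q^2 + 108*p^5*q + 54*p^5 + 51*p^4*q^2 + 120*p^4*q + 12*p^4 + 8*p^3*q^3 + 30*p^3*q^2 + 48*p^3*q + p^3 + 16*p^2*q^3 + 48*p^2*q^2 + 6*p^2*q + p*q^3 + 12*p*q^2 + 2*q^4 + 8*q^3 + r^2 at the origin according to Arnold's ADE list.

E_7

The Hessian of f at 0 has rank 1. Corank 2; j^3 = (p + 2*q)^3 is a perfect cube, so E-series; the 4-jet and mu = 7 give E_7.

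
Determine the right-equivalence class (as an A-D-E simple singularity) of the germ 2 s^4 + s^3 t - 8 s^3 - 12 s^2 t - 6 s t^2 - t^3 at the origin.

E_{7}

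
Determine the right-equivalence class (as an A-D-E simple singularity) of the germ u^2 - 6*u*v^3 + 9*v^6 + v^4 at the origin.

A_{3}

The Hessian of f at 0 is [[2, 0], [0, 0]] with rank 1, so corank 1. A Groebner basis of the Jacobian ideal J(f) in C{u,v} is {v^3, u}; counting standard monomials gives mu = 3. Corank 1: A-series; mu = 3 gives A_3.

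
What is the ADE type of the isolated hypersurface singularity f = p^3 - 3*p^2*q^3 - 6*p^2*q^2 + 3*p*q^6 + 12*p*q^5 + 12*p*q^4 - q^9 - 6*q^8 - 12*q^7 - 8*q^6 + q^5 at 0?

E_8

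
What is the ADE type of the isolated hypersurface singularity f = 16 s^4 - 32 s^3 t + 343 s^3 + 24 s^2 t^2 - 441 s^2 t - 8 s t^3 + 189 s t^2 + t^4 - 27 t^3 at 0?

E_6

The Hessian of f at 0 has rank 0. Corank 2; j^3 = (7*s - 3*t)^3 is a perfect cube, so E-series; the 4-jet and mu = 6 give E_6.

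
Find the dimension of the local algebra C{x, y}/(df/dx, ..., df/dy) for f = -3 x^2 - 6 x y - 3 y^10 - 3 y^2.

The Hessian of f at 0 has rank 1. Corank 1: A-series; mu = 9 gives A_9.

9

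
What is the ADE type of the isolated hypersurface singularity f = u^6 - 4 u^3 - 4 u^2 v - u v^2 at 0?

The Hessian of f at 0 has rank 0. Corank 2; j^3 = -u*(2*u + v)^2 has shape L^2 M (L != M), so D-series; mu = 7 gives D_7.

D7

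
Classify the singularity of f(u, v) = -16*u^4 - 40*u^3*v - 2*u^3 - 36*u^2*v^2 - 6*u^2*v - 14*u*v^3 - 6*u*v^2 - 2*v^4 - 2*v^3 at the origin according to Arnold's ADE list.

E_7

The Hessian of f at 0 is [[0, 0], [0, 0]] with rank 0, so corank 2. A Groebner basis of the Jacobian ideal J(f) in C{u,v} is {3*u^2/4 + 3*u*v/2 + v^4 - v^3/4 + 3*v^2/4, u^3 + 9*u^2/4 + 9*u*v/2 + v^3/4 + 9*v^2/4, u^2*v - 7*u^2/4 - 7*u*v/2 - 5*v^3/12 - 7*v^2/4, u^2 + u*v^2 + 2*u*v + 2*v^3/3 + v^2}; counting standard monomials gives mu = 7. Corank 2; j^3 = -2*(u + v)^3 is a perfect cube, so E-series; the 4-jet and mu = 7 give E_7.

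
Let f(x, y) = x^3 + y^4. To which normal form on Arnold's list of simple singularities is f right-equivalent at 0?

E_6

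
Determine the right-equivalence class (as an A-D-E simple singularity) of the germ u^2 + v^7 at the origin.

The Hessian of f at 0 has rank 1. Corank 1: A-series; mu = 6 gives A_6.

A_6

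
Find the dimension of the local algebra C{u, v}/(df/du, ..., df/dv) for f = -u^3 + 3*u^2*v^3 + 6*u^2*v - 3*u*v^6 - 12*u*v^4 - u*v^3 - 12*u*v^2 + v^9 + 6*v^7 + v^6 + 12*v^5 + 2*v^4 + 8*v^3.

7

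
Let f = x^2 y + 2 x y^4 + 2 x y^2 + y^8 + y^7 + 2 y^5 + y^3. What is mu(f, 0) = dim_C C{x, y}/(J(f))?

9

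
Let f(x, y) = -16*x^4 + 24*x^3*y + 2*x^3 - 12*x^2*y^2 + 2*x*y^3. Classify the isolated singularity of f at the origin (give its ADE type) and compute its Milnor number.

The Hessian of f at 0 has rank 0. Corank 2; j^3 = 2*x^3 is a perfect cube, so E-series; the 4-jet and mu = 7 give E_7.

Type E7, Milnor number mu = 7.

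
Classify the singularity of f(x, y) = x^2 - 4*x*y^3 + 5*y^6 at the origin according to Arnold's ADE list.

A_5

The Hessian of f at 0 is [[2, 0], [0, 0]] with rank 1, so corank 1. A Groebner basis of the Jacobian ideal J(f) in C{x,y} is {x*y^2, -x/2 + y^3, x^2}; counting standard monomials gives mu = 5. Corank 1: A-series; mu = 5 gives A_5.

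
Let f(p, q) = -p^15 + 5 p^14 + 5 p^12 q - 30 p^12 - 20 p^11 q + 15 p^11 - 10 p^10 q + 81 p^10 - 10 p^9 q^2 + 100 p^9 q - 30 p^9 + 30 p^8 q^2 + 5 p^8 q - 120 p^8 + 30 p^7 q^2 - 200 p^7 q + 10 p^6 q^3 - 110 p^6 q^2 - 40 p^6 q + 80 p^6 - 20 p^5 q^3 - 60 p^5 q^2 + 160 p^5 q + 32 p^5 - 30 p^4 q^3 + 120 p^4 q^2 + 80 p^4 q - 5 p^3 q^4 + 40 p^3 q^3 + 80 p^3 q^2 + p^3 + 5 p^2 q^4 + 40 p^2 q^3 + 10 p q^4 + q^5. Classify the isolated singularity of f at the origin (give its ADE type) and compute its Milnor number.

The Hessian of f at 0 has rank 0. Corank 2; j^3 = p^3 is a perfect cube, so E-series; the 5-jet and mu = 8 give E_8.

Type E8, Milnor number mu = 8.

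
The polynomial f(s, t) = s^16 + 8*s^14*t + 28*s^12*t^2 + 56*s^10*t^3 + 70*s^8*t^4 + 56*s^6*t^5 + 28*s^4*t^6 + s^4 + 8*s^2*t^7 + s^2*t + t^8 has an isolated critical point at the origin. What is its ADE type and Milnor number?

Type D9, Milnor number mu = 9.

The Hessian of f at 0 has rank 0. Corank 2; j^3 = s^2*t has shape L^2 M (L != M), so D-series; mu = 9 gives D_9.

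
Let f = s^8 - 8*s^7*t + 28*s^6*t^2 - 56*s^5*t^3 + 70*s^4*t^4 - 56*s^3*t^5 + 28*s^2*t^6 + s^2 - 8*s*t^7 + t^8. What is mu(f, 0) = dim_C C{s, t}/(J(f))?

The Hessian of f at 0 has rank 1. Corank 1: A-series; mu = 7 gives A_7.

7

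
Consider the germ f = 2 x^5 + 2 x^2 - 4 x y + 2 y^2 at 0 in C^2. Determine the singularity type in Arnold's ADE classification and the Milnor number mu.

The Hessian of f at 0 has rank 1. Corank 1: A-series; mu = 4 gives A_4.

Type A_{4}, Milnor number mu = 4.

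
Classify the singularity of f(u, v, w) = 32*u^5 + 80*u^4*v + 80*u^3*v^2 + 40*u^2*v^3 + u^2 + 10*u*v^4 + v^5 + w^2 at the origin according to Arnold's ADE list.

A_4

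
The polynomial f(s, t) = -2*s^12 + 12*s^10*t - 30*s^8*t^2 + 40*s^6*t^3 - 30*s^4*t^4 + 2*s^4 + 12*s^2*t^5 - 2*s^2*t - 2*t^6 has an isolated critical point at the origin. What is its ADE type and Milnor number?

The Hessian of f at 0 is [[0, 0], [0, 0]] with rank 0, so corank 2. A Groebner basis of the Jacobian ideal J(f) in C{s,t} is {s^2/6 + t^5, s^3, s*t}; counting standard monomials gives mu = 7. Corank 2; j^3 = -2*s^2*t has shape L^2 M (L != M), so D-series; mu = 7 gives D_7.

Type D_{7}, Milnor number mu = 7.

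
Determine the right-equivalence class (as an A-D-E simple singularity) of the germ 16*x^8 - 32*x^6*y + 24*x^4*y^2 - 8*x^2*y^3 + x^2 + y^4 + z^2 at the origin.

A_{3}

The Hessian of f at 0 is [[2, 0, 0], [0, 0, 0], [0, 0, 2]] with rank 2, so corank 1. A Groebner basis of the Jacobian ideal J(f) in C{x,y,z} is {y^3, x, z}; counting standard monomials gives mu = 3. Corank 1: A-series; mu = 3 gives A_3.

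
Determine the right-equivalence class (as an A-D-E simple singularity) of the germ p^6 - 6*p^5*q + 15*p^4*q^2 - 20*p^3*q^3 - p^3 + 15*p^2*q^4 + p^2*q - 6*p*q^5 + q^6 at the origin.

D_{7}

The Hessian of f at 0 is [[0, 0], [0, 0]] with rank 0, so corank 2. A Groebner basis of the Jacobian ideal J(f) in C{p,q} is {p*q/6 + q^5, p*q^2, p^2 - p*q}; counting standard monomials gives mu = 7. Corank 2; j^3 = -p^2*(p - q) has shape L^2 M (L != M), so D-series; mu = 7 gives D_7.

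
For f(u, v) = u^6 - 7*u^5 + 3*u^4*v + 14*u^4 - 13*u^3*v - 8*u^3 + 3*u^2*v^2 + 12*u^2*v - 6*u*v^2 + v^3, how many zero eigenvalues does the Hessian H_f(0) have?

2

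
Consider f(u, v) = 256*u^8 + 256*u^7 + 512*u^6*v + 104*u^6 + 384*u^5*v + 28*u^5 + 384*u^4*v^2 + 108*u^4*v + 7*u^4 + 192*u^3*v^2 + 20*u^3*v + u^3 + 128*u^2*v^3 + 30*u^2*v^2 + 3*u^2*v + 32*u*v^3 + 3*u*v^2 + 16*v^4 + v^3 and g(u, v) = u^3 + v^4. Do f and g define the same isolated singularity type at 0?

Yes.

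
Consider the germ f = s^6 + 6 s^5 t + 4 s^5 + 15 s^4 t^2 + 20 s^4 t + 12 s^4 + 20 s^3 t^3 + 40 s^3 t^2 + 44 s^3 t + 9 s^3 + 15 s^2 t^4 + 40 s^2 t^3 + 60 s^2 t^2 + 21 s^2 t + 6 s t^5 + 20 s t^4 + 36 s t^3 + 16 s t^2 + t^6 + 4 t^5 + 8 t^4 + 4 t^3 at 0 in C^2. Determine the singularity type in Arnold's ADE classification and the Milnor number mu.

Type D_{7}, Milnor number mu = 7.

The Hessian of f at 0 is [[0, 0], [0, 0]] with rank 0, so corank 2. A Groebner basis of the Jacobian ideal J(f) in C{s,t} is {2673*s^2/52 + 1539*s*t/52 + t^4 - 75*t^3/26 - 81*t^2/26, s^3 + 6*s^2/13 + 46*s*t/13 + 20*t^3/39 + 28*t^2/13, s^2*t - 18*s^2/13 - 60*s*t/13 - 76*t^3/117 - 32*t^2/13, 45*s^2/26 + s*t^2 + 111*s*t/26 + 95*t^3/117 + 27*t^2/13}; counting standard monomials gives mu = 7. Corank 2; j^3 = (s + t)*(3*s + 2*t)^2 has shape L^2 M (L != M), so D-series; mu = 7 gives D_7.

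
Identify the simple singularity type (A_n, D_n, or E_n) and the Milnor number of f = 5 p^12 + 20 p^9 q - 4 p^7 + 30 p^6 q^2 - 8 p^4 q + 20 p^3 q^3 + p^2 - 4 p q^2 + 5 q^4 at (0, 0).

Type A_{3}, Milnor number mu = 3.

The Hessian of f at 0 has rank 1. Corank 1: A-series; mu = 3 gives A_3.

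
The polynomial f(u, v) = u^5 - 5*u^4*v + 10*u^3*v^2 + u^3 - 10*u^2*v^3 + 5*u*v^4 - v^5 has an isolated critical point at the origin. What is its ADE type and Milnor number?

Type E8, Milnor number mu = 8.

The Hessian of f at 0 is [[0, 0], [0, 0]] with rank 0, so corank 2. A Groebner basis of the Jacobian ideal J(f) in C{u,v} is {v^5, u*v^3 - v^4/4, u^2}; counting standard monomials gives mu = 8. Corank 2; j^3 = u^3 is a perfect cube, so E-series; the 5-jet and mu = 8 give E_8.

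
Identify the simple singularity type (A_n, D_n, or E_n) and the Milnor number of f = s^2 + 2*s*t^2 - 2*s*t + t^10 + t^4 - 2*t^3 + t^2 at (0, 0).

Type A_9, Milnor number mu = 9.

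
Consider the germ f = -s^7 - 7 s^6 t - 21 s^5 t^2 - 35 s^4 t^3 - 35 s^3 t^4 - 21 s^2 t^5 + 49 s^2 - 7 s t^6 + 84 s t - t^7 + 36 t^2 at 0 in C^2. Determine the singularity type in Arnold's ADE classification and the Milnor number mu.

Type A_6, Milnor number mu = 6.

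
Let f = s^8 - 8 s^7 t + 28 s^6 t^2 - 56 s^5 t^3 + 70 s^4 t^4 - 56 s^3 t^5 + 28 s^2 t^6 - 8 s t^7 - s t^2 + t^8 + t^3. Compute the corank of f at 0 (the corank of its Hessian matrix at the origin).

2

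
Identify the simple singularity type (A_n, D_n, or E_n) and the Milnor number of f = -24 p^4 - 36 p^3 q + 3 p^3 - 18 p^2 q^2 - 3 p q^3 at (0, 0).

The Hessian of f at 0 is [[0, 0], [0, 0]] with rank 0, so corank 2. A Groebner basis of the Jacobian ideal J(f) in C{p,q} is {3*p^2/4 + q^4 - q^3/4, p^3, p^2*q + p^2/4 - q^3/12, -p^2 + p*q^2 + q^3/3}; counting standard monomials gives mu = 7. Corank 2; j^3 = 3*p^3 is a perfect cube, so E-series; the 4-jet and mu = 7 give E_7.

Type E7, Milnor number mu = 7.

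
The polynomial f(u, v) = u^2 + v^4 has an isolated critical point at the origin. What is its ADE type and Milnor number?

Type A3, Milnor number mu = 3.

The Hessian of f at 0 is [[2, 0], [0, 0]] with rank 1, so corank 1. A Groebner basis of the Jacobian ideal J(f) in C{u,v} is {v^3, u}; counting standard monomials gives mu = 3. Corank 1: A-series; mu = 3 gives A_3.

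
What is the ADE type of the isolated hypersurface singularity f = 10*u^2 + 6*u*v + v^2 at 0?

A_1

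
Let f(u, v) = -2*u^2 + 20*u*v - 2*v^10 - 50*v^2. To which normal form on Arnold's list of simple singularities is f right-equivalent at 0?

The Hessian of f at 0 has rank 1. Corank 1: A-series; mu = 9 gives A_9.

A_9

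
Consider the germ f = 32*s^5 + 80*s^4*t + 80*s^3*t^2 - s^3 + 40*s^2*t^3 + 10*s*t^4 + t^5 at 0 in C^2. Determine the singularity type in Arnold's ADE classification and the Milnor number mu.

Type E8, Milnor number mu = 8.

The Hessian of f at 0 has rank 0. Corank 2; j^3 = -s^3 is a perfect cube, so E-series; the 5-jet and mu = 8 give E_8.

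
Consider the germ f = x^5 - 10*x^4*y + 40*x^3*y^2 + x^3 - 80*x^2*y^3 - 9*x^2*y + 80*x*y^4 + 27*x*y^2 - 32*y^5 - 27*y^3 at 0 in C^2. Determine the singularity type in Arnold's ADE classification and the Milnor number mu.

Type E_{8}, Milnor number mu = 8.

The Hessian of f at 0 has rank 0. Corank 2; j^3 = (x - 3*y)^3 is a perfect cube, so E-series; the 5-jet and mu = 8 give E_8.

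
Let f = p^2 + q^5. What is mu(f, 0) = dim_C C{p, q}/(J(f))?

The Hessian of f at 0 has rank 1. Corank 1: A-series; mu = 4 gives A_4.

4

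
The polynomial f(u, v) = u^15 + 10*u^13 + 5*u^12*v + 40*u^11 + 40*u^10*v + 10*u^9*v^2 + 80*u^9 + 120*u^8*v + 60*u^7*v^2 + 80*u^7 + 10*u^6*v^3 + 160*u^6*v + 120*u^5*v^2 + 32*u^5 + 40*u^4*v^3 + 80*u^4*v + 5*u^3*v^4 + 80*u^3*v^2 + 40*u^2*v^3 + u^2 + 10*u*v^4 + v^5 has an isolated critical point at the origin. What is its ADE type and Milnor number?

Type A_4, Milnor number mu = 4.

The Hessian of f at 0 has rank 1. Corank 1: A-series; mu = 4 gives A_4.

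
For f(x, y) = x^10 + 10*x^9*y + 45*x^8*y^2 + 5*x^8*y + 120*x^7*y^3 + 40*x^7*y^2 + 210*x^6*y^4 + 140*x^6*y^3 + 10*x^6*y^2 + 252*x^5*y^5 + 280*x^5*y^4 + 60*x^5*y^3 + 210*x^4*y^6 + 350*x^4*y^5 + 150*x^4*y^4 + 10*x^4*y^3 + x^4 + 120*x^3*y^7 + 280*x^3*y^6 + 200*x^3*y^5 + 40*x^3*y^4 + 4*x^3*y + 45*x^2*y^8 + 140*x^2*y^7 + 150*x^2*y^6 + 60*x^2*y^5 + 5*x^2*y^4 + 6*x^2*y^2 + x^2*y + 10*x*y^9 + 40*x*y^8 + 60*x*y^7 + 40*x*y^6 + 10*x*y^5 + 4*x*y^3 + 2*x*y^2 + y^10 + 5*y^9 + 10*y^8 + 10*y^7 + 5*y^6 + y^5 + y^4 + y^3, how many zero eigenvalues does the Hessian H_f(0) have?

Hessian at 0 has rank 0.

2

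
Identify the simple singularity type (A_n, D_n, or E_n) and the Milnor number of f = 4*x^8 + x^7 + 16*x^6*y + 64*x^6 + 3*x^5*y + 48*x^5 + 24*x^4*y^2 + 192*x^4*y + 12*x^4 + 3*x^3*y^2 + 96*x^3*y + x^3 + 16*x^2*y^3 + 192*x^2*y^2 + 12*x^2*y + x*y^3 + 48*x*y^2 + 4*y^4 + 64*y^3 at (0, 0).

The Hessian of f at 0 is [[0, 0], [0, 0]] with rank 0, so corank 2. A Groebner basis of the Jacobian ideal J(f) in C{x,y} is {-3*x^2/12176 - 3*x*y/1522 + y^4 - y^3/12176 - 3*y^2/761, x^3 + 2301*x^2/3044 + 4602*x*y/761 + 195583*y^3/3044 + 9204*y^2/761, x^2*y - 1535*x^2/12176 - 1535*x*y/1522 - 585983*y^3/36528 - 1535*y^2/761, 12*x^2/761 + x*y^2 + 96*x*y/761 + 3048*y^3/761 + 192*y^2/761}; counting standard monomials gives mu = 7. Corank 2; j^3 = (x + 4*y)^3 is a perfect cube, so E-series; the 4-jet and mu = 7 give E_7.

Type E7, Milnor number mu = 7.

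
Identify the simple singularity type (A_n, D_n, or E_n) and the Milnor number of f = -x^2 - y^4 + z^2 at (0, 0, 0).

Type A_{3}, Milnor number mu = 3.

The Hessian of f at 0 is [[-2, 0, 0], [0, 0, 0], [0, 0, 2]] with rank 2, so corank 1. A Groebner basis of the Jacobian ideal J(f) in C{x,y,z} is {y^3, x, z}; counting standard monomials gives mu = 3. Corank 1: A-series; mu = 3 gives A_3.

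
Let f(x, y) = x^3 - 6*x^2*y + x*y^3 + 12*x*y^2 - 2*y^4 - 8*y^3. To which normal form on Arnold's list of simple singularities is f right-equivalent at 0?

E7

The Hessian of f at 0 has rank 0. Corank 2; j^3 = (x - 2*y)^3 is a perfect cube, so E-series; the 4-jet and mu = 7 give E_7.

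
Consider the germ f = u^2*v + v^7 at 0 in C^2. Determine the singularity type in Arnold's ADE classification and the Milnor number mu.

The Hessian of f at 0 has rank 0. Corank 2; j^3 = u^2*v has shape L^2 M (L != M), so D-series; mu = 8 gives D_8.

Type D_8, Milnor number mu = 8.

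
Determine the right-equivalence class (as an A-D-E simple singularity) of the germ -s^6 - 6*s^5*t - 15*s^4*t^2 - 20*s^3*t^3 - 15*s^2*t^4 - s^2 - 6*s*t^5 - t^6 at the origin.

A5

The Hessian of f at 0 is [[-2, 0], [0, 0]] with rank 1, so corank 1. A Groebner basis of the Jacobian ideal J(f) in C{s,t} is {t^5, s}; counting standard monomials gives mu = 5. Corank 1: A-series; mu = 5 gives A_5.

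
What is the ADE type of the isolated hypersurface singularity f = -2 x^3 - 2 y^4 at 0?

The Hessian of f at 0 has rank 0. Corank 2; j^3 = -2*x^3 is a perfect cube, so E-series; the 4-jet and mu = 6 give E_6.

E6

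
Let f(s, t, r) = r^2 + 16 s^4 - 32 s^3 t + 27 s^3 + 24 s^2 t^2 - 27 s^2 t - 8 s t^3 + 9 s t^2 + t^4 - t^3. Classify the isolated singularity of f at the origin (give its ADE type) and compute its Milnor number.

Type E6, Milnor number mu = 6.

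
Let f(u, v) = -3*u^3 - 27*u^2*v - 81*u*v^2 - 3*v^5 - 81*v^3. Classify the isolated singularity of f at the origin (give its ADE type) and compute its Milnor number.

The Hessian of f at 0 has rank 0. Corank 2; j^3 = -3*(u + 3*v)^3 is a perfect cube, so E-series; the 5-jet and mu = 8 give E_8.

Type E_{8}, Milnor number mu = 8.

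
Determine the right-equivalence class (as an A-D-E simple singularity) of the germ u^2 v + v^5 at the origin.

D6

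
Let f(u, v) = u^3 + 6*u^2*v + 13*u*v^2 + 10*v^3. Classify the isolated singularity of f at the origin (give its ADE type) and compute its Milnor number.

The Hessian of f at 0 is [[0, 0], [0, 0]] with rank 0, so corank 2. A Groebner basis of the Jacobian ideal J(f) in C{u,v} is {v^3, u^2 - 11*v^2/3, u*v + 2*v^2}; counting standard monomials gives mu = 4. Corank 2; j^3 = (u + 2*v)*(u^2 + 4*u*v + 5*v^2) splits into three distinct lines over C (the quadratic factor has nonzero discriminant), so D_4.

Type D_4, Milnor number mu = 4.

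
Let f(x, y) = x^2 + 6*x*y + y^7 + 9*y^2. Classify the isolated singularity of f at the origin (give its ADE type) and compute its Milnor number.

Type A_{6}, Milnor number mu = 6.

The Hessian of f at 0 is [[2, 6], [6, 18]] with rank 1, so corank 1. A Groebner basis of the Jacobian ideal J(f) in C{x,y} is {y^6, x + 3*y}; counting standard monomials gives mu = 6. Corank 1: A-series; mu = 6 gives A_6.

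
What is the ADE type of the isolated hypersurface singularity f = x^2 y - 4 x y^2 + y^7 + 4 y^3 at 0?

D8

The Hessian of f at 0 has rank 0. Corank 2; j^3 = y*(x - 2*y)^2 has shape L^2 M (L != M), so D-series; mu = 8 gives D_8.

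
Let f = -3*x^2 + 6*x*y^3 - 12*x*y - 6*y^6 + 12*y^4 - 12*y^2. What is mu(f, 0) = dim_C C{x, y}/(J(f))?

The Hessian of f at 0 has rank 1. Corank 1: A-series; mu = 5 gives A_5.

5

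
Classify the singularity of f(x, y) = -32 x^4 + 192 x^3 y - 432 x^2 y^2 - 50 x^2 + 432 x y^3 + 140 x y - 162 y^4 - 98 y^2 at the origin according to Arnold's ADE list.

A_{3}

The Hessian of f at 0 has rank 1. Corank 1: A-series; mu = 3 gives A_3.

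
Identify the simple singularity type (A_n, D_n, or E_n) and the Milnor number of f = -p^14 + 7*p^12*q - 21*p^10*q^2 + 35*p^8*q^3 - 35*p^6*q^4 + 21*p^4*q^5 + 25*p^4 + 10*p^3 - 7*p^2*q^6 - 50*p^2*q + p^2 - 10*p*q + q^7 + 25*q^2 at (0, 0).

The Hessian of f at 0 has rank 1. Corank 1: A-series; mu = 6 gives A_6.

Type A_6, Milnor number mu = 6.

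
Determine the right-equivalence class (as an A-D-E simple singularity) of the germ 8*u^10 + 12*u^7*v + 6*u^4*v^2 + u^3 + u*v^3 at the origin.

E_{7}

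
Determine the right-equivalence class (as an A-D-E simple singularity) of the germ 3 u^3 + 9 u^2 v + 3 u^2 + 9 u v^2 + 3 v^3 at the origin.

A2

The Hessian of f at 0 has rank 1. Corank 1: A-series; mu = 2 gives A_2.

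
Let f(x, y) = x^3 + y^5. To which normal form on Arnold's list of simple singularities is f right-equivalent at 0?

The Hessian of f at 0 has rank 0. Corank 2; j^3 = x^3 is a perfect cube, so E-series; the 5-jet and mu = 8 give E_8.

E8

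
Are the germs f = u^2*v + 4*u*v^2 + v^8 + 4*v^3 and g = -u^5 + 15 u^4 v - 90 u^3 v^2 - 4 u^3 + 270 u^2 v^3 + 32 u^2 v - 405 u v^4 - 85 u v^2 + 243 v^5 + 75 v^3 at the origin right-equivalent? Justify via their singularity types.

No.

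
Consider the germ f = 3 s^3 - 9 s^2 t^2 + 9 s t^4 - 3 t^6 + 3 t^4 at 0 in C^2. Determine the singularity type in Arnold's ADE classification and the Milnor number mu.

The Hessian of f at 0 has rank 0. Corank 2; j^3 = 3*s^3 is a perfect cube, so E-series; the 4-jet and mu = 6 give E_6.

Type E6, Milnor number mu = 6.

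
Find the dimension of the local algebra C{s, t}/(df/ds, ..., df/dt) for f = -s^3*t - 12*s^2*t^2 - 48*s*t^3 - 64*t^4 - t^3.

7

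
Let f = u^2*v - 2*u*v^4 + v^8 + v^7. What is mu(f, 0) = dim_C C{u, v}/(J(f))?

9

The Hessian of f at 0 is [[0, 0], [0, 0]] with rank 0, so corank 2. A Groebner basis of the Jacobian ideal J(f) in C{u,v} is {u^2*v^2, -8*u^2*v - u^2 + u*v^3, -u*v + v^4, u^3}; counting standard monomials gives mu = 9. Corank 2; j^3 = u^2*v has shape L^2 M (L != M), so D-series; mu = 9 gives D_9.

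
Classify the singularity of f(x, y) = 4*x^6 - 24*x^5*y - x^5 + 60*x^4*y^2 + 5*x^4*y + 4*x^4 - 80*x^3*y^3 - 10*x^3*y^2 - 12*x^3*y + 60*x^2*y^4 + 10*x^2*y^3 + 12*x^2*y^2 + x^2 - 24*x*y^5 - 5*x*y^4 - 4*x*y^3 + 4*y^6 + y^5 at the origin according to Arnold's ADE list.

A_4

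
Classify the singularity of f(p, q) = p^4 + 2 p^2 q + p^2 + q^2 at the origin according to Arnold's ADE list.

A_{1}

The Hessian of f at 0 has rank 2. Corank 0: nondegenerate Morse point, so A_1.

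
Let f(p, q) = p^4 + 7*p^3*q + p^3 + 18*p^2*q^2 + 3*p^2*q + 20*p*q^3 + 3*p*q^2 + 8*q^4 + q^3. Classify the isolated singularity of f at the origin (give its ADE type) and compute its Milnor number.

The Hessian of f at 0 is [[0, 0], [0, 0]] with rank 0, so corank 2. A Groebner basis of the Jacobian ideal J(f) in C{p,q} is {3*p^2 + 6*p*q + q^4 + q^3 + 3*q^2, p^3 + 9*p^2 + 18*p*q + 4*q^3 + 9*q^2, p^2*q - 5*p^2 - 10*p*q - 8*q^3/3 - 5*q^2, 2*p^2 + p*q^2 + 4*p*q + 5*q^3/3 + 2*q^2}; counting standard monomials gives mu = 7. Corank 2; j^3 = (p + q)^3 is a perfect cube, so E-series; the 4-jet and mu = 7 give E_7.

Type E7, Milnor number mu = 7.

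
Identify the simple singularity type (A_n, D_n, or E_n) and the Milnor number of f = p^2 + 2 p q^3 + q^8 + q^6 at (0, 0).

Type A_7, Milnor number mu = 7.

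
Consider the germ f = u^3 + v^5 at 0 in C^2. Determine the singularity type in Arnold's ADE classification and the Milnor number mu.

The Hessian of f at 0 is [[0, 0], [0, 0]] with rank 0, so corank 2. A Groebner basis of the Jacobian ideal J(f) in C{u,v} is {v^4, u^2}; counting standard monomials gives mu = 8. Corank 2; j^3 = u^3 is a perfect cube, so E-series; the 5-jet and mu = 8 give E_8.

Type E_8, Milnor number mu = 8.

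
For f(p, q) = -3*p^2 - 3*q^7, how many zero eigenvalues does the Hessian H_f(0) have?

The Hessian at 0 is [[-6, 0], [0, 0]] of rank 1; hence corank 1.

1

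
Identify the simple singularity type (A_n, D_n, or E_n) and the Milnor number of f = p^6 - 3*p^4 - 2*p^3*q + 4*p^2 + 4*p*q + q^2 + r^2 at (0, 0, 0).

Type A3, Milnor number mu = 3.

The Hessian of f at 0 has rank 2. Corank 1: A-series; mu = 3 gives A_3.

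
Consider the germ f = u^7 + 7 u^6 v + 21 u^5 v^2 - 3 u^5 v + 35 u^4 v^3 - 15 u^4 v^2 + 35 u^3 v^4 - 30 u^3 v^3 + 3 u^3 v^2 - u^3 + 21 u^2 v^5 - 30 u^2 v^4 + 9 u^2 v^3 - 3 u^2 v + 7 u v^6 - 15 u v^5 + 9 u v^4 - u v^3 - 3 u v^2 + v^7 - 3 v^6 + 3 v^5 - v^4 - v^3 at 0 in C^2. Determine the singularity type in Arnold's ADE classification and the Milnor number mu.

Type E7, Milnor number mu = 7.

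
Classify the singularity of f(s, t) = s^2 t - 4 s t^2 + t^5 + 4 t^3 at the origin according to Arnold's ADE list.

The Hessian of f at 0 has rank 0. Corank 2; j^3 = t*(s - 2*t)^2 has shape L^2 M (L != M), so D-series; mu = 6 gives D_6.

D_{6}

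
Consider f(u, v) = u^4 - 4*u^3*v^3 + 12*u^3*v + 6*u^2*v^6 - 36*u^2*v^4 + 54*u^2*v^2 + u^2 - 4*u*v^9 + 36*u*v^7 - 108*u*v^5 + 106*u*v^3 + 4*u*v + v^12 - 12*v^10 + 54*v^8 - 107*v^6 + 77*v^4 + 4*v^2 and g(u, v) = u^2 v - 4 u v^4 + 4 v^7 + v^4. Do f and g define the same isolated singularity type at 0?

The Hessian of f at 0 has rank 1. Corank 1: A-series; mu = 3 gives A_3. The Hessian of g at 0 has rank 0. Corank 2; j^3 = u^2*v has shape L^2 M (L != M), so D-series; mu = 5 gives D_5. f is A_3 but g is D_5, hence not right-equivalent.

No.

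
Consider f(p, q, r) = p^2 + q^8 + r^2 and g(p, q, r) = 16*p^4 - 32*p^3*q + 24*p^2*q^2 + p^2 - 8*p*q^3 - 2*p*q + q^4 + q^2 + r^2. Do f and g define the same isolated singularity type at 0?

No.

The Hessian of f at 0 has rank 2. Corank 1: A-series; mu = 7 gives A_7. The Hessian of g at 0 has rank 2. Corank 1: A-series; mu = 3 gives A_3. f is A_7 but g is A_3, hence not right-equivalent.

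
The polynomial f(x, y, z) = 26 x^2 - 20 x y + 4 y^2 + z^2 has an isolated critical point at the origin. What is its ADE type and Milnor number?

Type A_1, Milnor number mu = 1.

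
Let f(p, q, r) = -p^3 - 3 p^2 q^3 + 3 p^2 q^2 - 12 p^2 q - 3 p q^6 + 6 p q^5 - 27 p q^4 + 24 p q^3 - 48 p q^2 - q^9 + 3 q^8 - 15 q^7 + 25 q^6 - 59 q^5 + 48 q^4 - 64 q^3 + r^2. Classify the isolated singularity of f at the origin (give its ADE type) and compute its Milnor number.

The Hessian of f at 0 is [[0, 0, 0], [0, 0, 0], [0, 0, 2]] with rank 1, so corank 2. A Groebner basis of the Jacobian ideal J(f) in C{p,q,r} is {p^2/2 + p*q^3 - p*q^2 + 4*p*q - 4*q^3 + 8*q^2, q^4, p^3 - 12*p^2 - 24*p*q^2 - 96*p*q - 32*q^3 - 192*q^2, p^2*q + p^2 + 6*p*q^2 + 8*p*q + 8*q^3 + 16*q^2, r}; counting standard monomials gives mu = 8. Corank 2; j^3 = -(p + 4*q)^3 is a perfect cube, so E-series; the 5-jet and mu = 8 give E_8.

Type E8, Milnor number mu = 8.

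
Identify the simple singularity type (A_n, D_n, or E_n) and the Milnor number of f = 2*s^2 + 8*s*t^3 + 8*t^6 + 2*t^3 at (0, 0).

Type A_{2}, Milnor number mu = 2.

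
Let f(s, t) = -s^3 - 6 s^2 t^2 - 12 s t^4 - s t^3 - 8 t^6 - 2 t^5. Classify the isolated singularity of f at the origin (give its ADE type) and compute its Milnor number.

Type E_{7}, Milnor number mu = 7.

The Hessian of f at 0 is [[0, 0], [0, 0]] with rank 0, so corank 2. A Groebner basis of the Jacobian ideal J(f) in C{s,t} is {-s^2/4 + t^4 - t^3/12, s^3, s^2*t + s^2/12 + t^3/36, s^2/2 + s*t^2 + t^3/6}; counting standard monomials gives mu = 7. Corank 2; j^3 = -s^3 is a perfect cube, so E-series; the 4-jet and mu = 7 give E_7.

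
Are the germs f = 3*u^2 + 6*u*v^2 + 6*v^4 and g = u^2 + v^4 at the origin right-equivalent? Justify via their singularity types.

The Hessian of f at 0 has rank 1. Corank 1: A-series; mu = 3 gives A_3. The Hessian of g at 0 has rank 1. Corank 1: A-series; mu = 3 gives A_3. Both have type A_3, hence right-equivalent.

Yes.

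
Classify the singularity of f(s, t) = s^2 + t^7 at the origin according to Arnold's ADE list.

The Hessian of f at 0 has rank 1. Corank 1: A-series; mu = 6 gives A_6.

A_{6}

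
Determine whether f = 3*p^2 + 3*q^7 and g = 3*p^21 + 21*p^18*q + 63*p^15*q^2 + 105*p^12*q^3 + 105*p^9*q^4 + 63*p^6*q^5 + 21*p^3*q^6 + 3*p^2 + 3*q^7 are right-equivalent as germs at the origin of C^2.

The Hessian of f at 0 has rank 1. Corank 1: A-series; mu = 6 gives A_6. The Hessian of g at 0 has rank 1. Corank 1: A-series; mu = 6 gives A_6. Both have type A_6, hence right-equivalent.

Yes.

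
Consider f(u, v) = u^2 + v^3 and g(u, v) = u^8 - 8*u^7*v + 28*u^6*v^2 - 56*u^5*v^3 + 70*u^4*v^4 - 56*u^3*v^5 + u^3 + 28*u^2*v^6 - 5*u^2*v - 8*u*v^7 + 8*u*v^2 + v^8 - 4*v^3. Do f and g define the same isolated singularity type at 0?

The Hessian of f at 0 has rank 1. Corank 1: A-series; mu = 2 gives A_2. The Hessian of g at 0 has rank 0. Corank 2; j^3 = (u - 2*v)^2*(u - v) has shape L^2 M (L != M), so D-series; mu = 9 gives D_9. f is A_2 but g is D_9, hence not right-equivalent.

No.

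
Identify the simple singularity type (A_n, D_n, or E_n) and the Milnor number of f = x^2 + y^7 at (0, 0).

Type A6, Milnor number mu = 6.

The Hessian of f at 0 has rank 1. Corank 1: A-series; mu = 6 gives A_6.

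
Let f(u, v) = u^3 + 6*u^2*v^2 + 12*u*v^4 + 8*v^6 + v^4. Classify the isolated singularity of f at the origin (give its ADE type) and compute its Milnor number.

The Hessian of f at 0 is [[0, 0], [0, 0]] with rank 0, so corank 2. A Groebner basis of the Jacobian ideal J(f) in C{u,v} is {u^3, u^2*v, u^2/4 + u*v^2, v^3}; counting standard monomials gives mu = 6. Corank 2; j^3 = u^3 is a perfect cube, so E-series; the 4-jet and mu = 6 give E_6.

Type E6, Milnor number mu = 6.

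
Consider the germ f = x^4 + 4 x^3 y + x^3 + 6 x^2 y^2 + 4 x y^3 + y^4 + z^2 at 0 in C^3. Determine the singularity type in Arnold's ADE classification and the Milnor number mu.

Type E_{6}, Milnor number mu = 6.

The Hessian of f at 0 is [[0, 0, 0], [0, 0, 0], [0, 0, 2]] with rank 1, so corank 2. A Groebner basis of the Jacobian ideal J(f) in C{x,y,z} is {y^4, x*y^2 + y^3/3, x^2, z}; counting standard monomials gives mu = 6. Corank 2; j^3 = x^3 is a perfect cube, so E-series; the 4-jet and mu = 6 give E_6.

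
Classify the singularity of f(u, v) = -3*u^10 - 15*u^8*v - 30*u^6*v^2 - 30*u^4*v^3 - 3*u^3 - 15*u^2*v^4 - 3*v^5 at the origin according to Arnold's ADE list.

The Hessian of f at 0 is [[0, 0], [0, 0]] with rank 0, so corank 2. A Groebner basis of the Jacobian ideal J(f) in C{u,v} is {v^4, u^2}; counting standard monomials gives mu = 8. Corank 2; j^3 = -3*u^3 is a perfect cube, so E-series; the 5-jet and mu = 8 give E_8.

E8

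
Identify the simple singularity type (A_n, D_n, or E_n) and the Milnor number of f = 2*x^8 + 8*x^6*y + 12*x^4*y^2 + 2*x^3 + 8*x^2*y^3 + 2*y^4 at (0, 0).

The Hessian of f at 0 has rank 0. Corank 2; j^3 = 2*x^3 is a perfect cube, so E-series; the 4-jet and mu = 6 give E_6.

Type E_{6}, Milnor number mu = 6.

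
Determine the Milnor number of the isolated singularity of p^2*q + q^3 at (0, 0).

4

The Hessian of f at 0 is [[0, 0], [0, 0]] with rank 0, so corank 2. A Groebner basis of the Jacobian ideal J(f) in C{p,q} is {q^3, p^2 + 3*q^2, p*q}; counting standard monomials gives mu = 4. Corank 2; j^3 = q*(p^2 + q^2) splits into three distinct lines over C (the quadratic factor has nonzero discriminant), so D_4.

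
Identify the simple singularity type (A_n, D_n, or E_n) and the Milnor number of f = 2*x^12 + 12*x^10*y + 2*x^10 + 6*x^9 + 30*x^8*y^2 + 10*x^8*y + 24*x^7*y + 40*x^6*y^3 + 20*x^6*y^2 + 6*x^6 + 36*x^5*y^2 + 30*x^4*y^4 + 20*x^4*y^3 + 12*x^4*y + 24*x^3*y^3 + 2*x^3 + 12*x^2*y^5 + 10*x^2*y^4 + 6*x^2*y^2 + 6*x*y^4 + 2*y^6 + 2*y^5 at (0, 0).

The Hessian of f at 0 is [[0, 0], [0, 0]] with rank 0, so corank 2. A Groebner basis of the Jacobian ideal J(f) in C{x,y} is {y^4, x^3, x^2/2 + x*y^2}; counting standard monomials gives mu = 8. Corank 2; j^3 = 2*x^3 is a perfect cube, so E-series; the 5-jet and mu = 8 give E_8.

Type E_8, Milnor number mu = 8.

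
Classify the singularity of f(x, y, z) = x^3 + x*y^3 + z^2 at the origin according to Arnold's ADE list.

The Hessian of f at 0 is [[0, 0, 0], [0, 0, 0], [0, 0, 2]] with rank 1, so corank 2. A Groebner basis of the Jacobian ideal J(f) in C{x,y,z} is {x^3, x*y^2, 3*x^2 + y^3, z}; counting standard monomials gives mu = 7. Corank 2; j^3 = x^3 is a perfect cube, so E-series; the 4-jet and mu = 7 give E_7.

E_7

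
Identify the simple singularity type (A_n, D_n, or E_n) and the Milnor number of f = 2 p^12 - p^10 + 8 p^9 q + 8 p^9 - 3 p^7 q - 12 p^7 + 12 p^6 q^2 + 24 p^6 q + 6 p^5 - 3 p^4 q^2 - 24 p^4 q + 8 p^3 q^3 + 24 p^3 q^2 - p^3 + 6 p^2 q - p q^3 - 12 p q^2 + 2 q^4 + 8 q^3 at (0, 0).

The Hessian of f at 0 is [[0, 0], [0, 0]] with rank 0, so corank 2. A Groebner basis of the Jacobian ideal J(f) in C{p,q} is {p^3 - 6*p^2*q - 48*p^2 + 192*p*q - 192*q^2, 6*p^2 + p*q^2 - 24*p*q + 24*q^2, 3*p^2 - 12*p*q + q^3 + 12*q^2}; counting standard monomials gives mu = 7. Corank 2; j^3 = -(p - 2*q)^3 is a perfect cube, so E-series; the 4-jet and mu = 7 give E_7.

Type E7, Milnor number mu = 7.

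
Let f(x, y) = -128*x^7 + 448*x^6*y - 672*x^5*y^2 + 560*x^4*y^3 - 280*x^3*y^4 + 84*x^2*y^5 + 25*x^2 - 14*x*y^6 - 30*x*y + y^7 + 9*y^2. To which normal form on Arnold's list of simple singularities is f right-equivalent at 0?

A6

The Hessian of f at 0 has rank 1. Corank 1: A-series; mu = 6 gives A_6.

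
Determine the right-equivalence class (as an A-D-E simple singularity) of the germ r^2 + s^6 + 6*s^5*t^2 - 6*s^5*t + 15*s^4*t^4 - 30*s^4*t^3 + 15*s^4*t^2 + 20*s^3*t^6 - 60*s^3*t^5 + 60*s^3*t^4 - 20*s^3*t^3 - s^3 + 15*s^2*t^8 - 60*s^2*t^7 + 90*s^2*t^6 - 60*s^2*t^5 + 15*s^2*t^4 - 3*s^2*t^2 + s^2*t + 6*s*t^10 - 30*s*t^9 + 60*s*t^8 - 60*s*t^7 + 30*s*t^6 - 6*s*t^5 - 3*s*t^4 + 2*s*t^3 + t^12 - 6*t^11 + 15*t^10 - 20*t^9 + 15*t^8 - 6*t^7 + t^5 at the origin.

D_{7}

The Hessian of f at 0 has rank 1. Corank 2; j^3 = -s^2*(s - t) has shape L^2 M (L != M), so D-series; mu = 7 gives D_7.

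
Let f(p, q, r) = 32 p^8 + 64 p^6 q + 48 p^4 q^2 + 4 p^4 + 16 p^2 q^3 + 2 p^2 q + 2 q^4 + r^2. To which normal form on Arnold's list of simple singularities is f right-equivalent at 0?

The Hessian of f at 0 is [[0, 0, 0], [0, 0, 0], [0, 0, 2]] with rank 1, so corank 2. A Groebner basis of the Jacobian ideal J(f) in C{p,q,r} is {p^3, p^2/4 + q^3, p*q, r}; counting standard monomials gives mu = 5. Corank 2; j^3 = 2*p^2*q has shape L^2 M (L != M), so D-series; mu = 5 gives D_5.

D_{5}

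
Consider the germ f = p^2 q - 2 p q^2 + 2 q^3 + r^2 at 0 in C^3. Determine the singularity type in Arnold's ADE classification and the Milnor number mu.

Type D4, Milnor number mu = 4.

The Hessian of f at 0 is [[0, 0, 0], [0, 0, 0], [0, 0, 2]] with rank 1, so corank 2. A Groebner basis of the Jacobian ideal J(f) in C{p,q,r} is {q^3, p^2 + 2*q^2, p*q - q^2, r}; counting standard monomials gives mu = 4. Corank 2; j^3 = q*(p^2 - 2*p*q + 2*q^2) splits into three distinct lines over C (the quadratic factor has nonzero discriminant), so D_4.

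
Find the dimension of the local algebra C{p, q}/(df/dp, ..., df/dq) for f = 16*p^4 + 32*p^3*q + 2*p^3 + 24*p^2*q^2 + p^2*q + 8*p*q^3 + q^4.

5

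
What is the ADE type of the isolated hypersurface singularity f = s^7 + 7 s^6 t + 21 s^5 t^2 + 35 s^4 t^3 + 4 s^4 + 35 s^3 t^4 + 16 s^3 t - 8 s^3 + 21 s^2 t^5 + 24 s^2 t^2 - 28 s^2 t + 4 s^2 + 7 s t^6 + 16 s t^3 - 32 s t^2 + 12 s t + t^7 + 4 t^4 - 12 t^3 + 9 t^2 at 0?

The Hessian of f at 0 is [[8, 12], [12, 18]] with rank 1, so corank 1. A Groebner basis of the Jacobian ideal J(f) in C{s,t} is {112*s*t/3 + 80*s/3 + t^4 - 8*t^3/3 + 148*t^2/3 + 40*t, s*t^2 + 8*s*t/3 + 4*s/3 + 7*t^3/6 + 11*t^2/3 + 2*t, s^2 + 2*s*t - s + t^2 - 3*t/2}; counting standard monomials gives mu = 6. Corank 1: A-series; mu = 6 gives A_6.

A_6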